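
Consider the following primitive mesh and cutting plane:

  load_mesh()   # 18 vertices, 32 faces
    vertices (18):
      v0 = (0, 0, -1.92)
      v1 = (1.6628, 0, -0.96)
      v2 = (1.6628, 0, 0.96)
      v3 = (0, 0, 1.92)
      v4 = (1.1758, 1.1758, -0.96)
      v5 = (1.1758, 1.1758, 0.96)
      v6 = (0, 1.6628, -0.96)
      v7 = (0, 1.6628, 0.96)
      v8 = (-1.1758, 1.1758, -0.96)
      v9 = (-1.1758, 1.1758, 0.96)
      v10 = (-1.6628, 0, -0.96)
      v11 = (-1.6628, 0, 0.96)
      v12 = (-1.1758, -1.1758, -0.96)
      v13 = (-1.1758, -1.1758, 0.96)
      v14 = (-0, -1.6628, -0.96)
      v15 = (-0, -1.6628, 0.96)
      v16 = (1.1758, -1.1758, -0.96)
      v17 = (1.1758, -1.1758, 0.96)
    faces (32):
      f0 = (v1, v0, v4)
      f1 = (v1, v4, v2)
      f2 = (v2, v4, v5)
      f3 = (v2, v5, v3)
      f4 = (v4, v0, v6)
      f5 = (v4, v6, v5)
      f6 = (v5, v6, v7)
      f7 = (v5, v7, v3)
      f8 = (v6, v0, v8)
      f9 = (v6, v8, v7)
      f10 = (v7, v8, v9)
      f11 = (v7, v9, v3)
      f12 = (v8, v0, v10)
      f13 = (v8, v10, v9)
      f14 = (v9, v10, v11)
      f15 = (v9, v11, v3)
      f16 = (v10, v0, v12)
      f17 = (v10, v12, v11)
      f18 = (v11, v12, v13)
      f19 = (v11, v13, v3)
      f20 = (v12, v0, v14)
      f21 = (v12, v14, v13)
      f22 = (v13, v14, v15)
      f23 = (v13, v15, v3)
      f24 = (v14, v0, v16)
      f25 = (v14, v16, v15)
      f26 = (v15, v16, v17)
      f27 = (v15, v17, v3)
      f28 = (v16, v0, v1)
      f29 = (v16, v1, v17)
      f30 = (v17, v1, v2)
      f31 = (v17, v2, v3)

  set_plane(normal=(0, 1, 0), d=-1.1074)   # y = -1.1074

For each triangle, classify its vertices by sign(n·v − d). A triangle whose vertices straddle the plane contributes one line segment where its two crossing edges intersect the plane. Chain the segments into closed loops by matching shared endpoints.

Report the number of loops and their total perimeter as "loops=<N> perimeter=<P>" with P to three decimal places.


Straddling triangles (12 of 32):
  (v10,v0,v12) [++-] → (-1.1074, -1.1074, -1.01585)–(-1.20413, -1.1074, -0.96)  len=0.1117
  (v10,v12,v11) [+-+] → (-1.20413, -1.1074, -0.96)–(-1.20413, -1.1074, -0.848308)  len=0.1117
  (v11,v12,v13) [+--] → (-1.20413, -1.1074, -0.848308)–(-1.20413, -1.1074, 0.96)  len=1.8083
  (v11,v13,v3) [+-+] → (-1.20413, -1.1074, 0.96)–(-1.1074, -1.1074, 1.01585)  len=0.1117
  (v12,v0,v14) [-+-] → (-1.1074, -1.1074, -1.01585)–(0, -1.1074, -1.28065)  len=1.1386
  (v13,v15,v3) [--+] → (0, -1.1074, 1.28065)–(-1.1074, -1.1074, 1.01585)  len=1.1386
  (v14,v0,v16) [-+-] → (0, -1.1074, -1.28065)–(1.1074, -1.1074, -1.01585)  len=1.1386
  (v15,v17,v3) [--+] → (1.1074, -1.1074, 1.01585)–(0, -1.1074, 1.28065)  len=1.1386
  (v16,v0,v1) [-++] → (1.1074, -1.1074, -1.01585)–(1.20413, -1.1074, -0.96)  len=0.1117
  (v16,v1,v17) [-+-] → (1.20413, -1.1074, -0.96)–(1.20413, -1.1074, 0.848308)  len=1.8083
  (v17,v1,v2) [-++] → (1.20413, -1.1074, 0.848308)–(1.20413, -1.1074, 0.96)  len=0.1117
  (v17,v2,v3) [-++] → (1.20413, -1.1074, 0.96)–(1.1074, -1.1074, 1.01585)  len=0.1117

Chained into 1 loop(s):
  loop 1: 12 segments, perimeter = 8.8413
Total perimeter = 8.841

loops=1 perimeter=8.841


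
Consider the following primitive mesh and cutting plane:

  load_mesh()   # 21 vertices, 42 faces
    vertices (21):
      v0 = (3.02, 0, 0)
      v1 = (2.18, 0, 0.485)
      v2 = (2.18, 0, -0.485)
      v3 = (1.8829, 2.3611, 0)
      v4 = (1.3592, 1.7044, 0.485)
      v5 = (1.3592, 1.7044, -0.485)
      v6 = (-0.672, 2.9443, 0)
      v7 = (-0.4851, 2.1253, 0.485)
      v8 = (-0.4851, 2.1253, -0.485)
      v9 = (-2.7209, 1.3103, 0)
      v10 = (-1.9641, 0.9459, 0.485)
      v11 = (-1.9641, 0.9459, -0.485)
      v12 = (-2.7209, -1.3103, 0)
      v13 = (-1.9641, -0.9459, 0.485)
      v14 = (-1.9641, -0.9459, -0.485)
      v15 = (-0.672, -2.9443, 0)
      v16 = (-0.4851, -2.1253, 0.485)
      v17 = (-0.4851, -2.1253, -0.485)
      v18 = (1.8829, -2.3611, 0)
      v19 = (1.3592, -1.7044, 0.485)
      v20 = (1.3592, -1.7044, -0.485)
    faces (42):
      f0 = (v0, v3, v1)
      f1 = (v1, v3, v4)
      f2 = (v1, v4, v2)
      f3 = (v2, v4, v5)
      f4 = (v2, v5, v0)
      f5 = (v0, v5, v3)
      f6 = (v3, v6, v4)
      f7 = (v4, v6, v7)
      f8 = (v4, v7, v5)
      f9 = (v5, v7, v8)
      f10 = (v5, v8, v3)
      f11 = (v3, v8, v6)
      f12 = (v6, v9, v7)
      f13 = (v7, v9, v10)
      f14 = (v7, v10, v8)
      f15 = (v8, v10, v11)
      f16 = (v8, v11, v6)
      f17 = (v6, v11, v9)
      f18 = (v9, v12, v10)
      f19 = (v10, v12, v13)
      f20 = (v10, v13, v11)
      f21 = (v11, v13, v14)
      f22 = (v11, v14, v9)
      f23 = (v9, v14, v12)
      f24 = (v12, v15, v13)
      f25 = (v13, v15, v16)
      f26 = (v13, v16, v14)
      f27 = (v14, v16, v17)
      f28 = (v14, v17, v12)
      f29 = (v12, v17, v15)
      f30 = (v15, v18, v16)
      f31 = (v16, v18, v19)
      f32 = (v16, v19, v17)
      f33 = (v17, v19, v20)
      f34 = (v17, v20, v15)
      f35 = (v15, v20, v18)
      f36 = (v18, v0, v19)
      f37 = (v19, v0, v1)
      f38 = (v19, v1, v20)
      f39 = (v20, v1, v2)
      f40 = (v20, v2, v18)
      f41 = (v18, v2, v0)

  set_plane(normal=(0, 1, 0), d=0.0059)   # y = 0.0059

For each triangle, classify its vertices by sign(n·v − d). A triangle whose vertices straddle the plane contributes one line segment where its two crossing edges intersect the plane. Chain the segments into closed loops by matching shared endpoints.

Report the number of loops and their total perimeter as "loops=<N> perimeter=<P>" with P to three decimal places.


loops=2 perimeter=5.678

Straddling triangles (12 of 42):
  (v0,v3,v1) [-+-] → (3.01716, 0.0059, 0)–(2.17926, 0.0059, 0.483788)  len=0.9675
  (v1,v3,v4) [-++] → (2.17926, 0.0059, 0.483788)–(2.17716, 0.0059, 0.485)  len=0.0024
  (v1,v4,v2) [-+-] → (2.17716, 0.0059, 0.485)–(2.17716, 0.0059, -0.481642)  len=0.9666
  (v2,v4,v5) [-++] → (2.17716, 0.0059, -0.481642)–(2.17716, 0.0059, -0.485)  len=0.0034
  (v2,v5,v0) [-+-] → (2.17716, 0.0059, -0.485)–(3.01425, 0.0059, -0.00167889)  len=0.9666
  (v0,v5,v3) [-++] → (3.01425, 0.0059, -0.00167889)–(3.01716, 0.0059, 0)  len=0.0034
  (v9,v12,v10) [+-+] → (-2.7209, 0.0059, 0)–(-2.27941, 0.0059, 0.282935)  len=0.5244
  (v10,v12,v13) [+--] → (-2.27941, 0.0059, 0.282935)–(-1.9641, 0.0059, 0.485)  len=0.3745
  (v10,v13,v11) [+-+] → (-1.9641, 0.0059, 0.485)–(-1.9641, 0.0059, -0.00302516)  len=0.4880
  (v11,v13,v14) [+--] → (-1.9641, 0.0059, -0.00302516)–(-1.9641, 0.0059, -0.485)  len=0.4820
  (v11,v14,v9) [+-+] → (-1.9641, 0.0059, -0.485)–(-2.28336, 0.0059, -0.280398)  len=0.3792
  (v9,v14,v12) [+--] → (-2.28336, 0.0059, -0.280398)–(-2.7209, 0.0059, 0)  len=0.5197

Chained into 2 loop(s):
  loop 1: 6 segments, perimeter = 2.9099
  loop 2: 6 segments, perimeter = 2.7677
Total perimeter = 5.678


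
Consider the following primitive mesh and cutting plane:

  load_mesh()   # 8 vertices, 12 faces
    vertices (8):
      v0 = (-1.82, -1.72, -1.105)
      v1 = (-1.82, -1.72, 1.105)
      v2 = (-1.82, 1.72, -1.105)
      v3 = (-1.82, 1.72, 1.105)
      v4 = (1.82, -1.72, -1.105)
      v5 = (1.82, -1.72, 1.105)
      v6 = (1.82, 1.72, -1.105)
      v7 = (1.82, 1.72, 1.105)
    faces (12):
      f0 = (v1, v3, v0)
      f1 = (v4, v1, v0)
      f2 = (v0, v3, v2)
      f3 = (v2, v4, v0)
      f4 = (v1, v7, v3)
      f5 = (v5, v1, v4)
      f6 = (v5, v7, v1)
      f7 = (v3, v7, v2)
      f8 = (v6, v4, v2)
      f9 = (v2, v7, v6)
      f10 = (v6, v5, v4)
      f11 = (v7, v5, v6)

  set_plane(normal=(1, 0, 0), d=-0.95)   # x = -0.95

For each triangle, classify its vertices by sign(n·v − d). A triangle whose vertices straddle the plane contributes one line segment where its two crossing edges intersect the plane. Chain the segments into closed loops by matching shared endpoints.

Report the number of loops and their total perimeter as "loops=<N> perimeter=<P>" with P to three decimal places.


Straddling triangles (8 of 12):
  (v4,v1,v0) [+--] → (-0.95, -1.72, 0.576786)–(-0.95, -1.72, -1.105)  len=1.6818
  (v2,v4,v0) [-+-] → (-0.95, 0.897802, -1.105)–(-0.95, -1.72, -1.105)  len=2.6178
  (v1,v7,v3) [-+-] → (-0.95, -0.897802, 1.105)–(-0.95, 1.72, 1.105)  len=2.6178
  (v5,v1,v4) [+-+] → (-0.95, -1.72, 1.105)–(-0.95, -1.72, 0.576786)  len=0.5282
  (v5,v7,v1) [++-] → (-0.95, -0.897802, 1.105)–(-0.95, -1.72, 1.105)  len=0.8222
  (v3,v7,v2) [-+-] → (-0.95, 1.72, 1.105)–(-0.95, 1.72, -0.576786)  len=1.6818
  (v6,v4,v2) [++-] → (-0.95, 0.897802, -1.105)–(-0.95, 1.72, -1.105)  len=0.8222
  (v2,v7,v6) [-++] → (-0.95, 1.72, -0.576786)–(-0.95, 1.72, -1.105)  len=0.5282

Chained into 1 loop(s):
  loop 1: 8 segments, perimeter = 11.3000
Total perimeter = 11.300

loops=1 perimeter=11.300


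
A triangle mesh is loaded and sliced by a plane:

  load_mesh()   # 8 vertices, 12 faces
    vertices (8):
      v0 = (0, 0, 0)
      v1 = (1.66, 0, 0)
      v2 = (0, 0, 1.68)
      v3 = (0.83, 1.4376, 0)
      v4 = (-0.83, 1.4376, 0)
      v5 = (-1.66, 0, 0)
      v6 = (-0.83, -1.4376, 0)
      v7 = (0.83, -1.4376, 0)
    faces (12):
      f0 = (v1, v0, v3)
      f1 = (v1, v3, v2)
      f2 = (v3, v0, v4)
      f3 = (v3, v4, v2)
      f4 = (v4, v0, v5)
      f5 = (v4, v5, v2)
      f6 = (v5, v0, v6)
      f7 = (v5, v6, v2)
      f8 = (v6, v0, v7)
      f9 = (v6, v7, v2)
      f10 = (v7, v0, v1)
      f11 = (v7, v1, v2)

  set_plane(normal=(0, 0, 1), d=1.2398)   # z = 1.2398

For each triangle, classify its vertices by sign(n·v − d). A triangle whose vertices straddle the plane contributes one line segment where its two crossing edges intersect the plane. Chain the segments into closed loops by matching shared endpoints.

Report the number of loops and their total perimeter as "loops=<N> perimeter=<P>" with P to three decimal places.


Straddling triangles (6 of 12):
  (v1,v3,v2) [--+] → (0.21748, 0.376685, 1.2398)–(0.43496, 0, 1.2398)  len=0.4350
  (v3,v4,v2) [--+] → (-0.21748, 0.376685, 1.2398)–(0.21748, 0.376685, 1.2398)  len=0.4350
  (v4,v5,v2) [--+] → (-0.43496, 0, 1.2398)–(-0.21748, 0.376685, 1.2398)  len=0.4350
  (v5,v6,v2) [--+] → (-0.21748, -0.376685, 1.2398)–(-0.43496, 0, 1.2398)  len=0.4350
  (v6,v7,v2) [--+] → (0.21748, -0.376685, 1.2398)–(-0.21748, -0.376685, 1.2398)  len=0.4350
  (v7,v1,v2) [--+] → (0.43496, 0, 1.2398)–(0.21748, -0.376685, 1.2398)  len=0.4350

Chained into 1 loop(s):
  loop 1: 6 segments, perimeter = 2.6098
Total perimeter = 2.610

loops=1 perimeter=2.610


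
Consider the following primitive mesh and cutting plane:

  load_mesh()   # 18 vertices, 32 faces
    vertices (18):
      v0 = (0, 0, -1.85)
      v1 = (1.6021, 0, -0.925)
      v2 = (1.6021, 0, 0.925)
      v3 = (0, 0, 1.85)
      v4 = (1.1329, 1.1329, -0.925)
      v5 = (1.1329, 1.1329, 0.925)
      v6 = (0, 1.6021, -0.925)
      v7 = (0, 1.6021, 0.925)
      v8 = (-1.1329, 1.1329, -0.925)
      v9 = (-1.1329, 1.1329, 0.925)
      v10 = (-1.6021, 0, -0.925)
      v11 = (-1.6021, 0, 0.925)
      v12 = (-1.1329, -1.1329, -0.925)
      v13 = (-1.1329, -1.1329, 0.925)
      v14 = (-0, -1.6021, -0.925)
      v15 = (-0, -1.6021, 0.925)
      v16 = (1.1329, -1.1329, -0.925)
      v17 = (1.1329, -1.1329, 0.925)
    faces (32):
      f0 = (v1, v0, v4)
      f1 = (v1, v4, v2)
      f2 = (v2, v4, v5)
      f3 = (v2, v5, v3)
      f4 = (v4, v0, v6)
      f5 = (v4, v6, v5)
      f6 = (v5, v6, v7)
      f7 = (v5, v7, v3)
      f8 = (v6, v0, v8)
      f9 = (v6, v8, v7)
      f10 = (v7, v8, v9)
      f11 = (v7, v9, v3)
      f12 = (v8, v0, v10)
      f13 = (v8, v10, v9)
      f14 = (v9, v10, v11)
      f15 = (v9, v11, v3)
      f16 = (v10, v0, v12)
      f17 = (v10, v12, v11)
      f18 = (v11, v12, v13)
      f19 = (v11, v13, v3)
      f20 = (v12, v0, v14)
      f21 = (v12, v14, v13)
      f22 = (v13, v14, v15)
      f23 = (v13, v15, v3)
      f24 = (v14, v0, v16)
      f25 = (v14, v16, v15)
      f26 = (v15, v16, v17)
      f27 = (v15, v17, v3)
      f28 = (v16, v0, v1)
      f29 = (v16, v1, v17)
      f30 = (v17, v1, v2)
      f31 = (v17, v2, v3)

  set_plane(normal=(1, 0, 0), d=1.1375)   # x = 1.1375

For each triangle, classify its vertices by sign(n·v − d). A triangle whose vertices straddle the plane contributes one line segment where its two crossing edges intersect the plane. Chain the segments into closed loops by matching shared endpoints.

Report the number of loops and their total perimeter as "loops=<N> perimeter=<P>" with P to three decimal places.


Straddling triangles (8 of 32):
  (v1,v0,v4) [+--] → (1.1375, 0, -1.19324)–(1.1375, 1.12179, -0.925)  len=1.1534
  (v1,v4,v2) [+-+] → (1.1375, 1.12179, -0.925)–(1.1375, 1.12179, -0.906863)  len=0.0181
  (v2,v4,v5) [+--] → (1.1375, 1.12179, -0.906863)–(1.1375, 1.12179, 0.925)  len=1.8319
  (v2,v5,v3) [+--] → (1.1375, 1.12179, 0.925)–(1.1375, 0, 1.19324)  len=1.1534
  (v16,v0,v1) [--+] → (1.1375, 0, -1.19324)–(1.1375, -1.12179, -0.925)  len=1.1534
  (v16,v1,v17) [-+-] → (1.1375, -1.12179, -0.925)–(1.1375, -1.12179, 0.906863)  len=1.8319
  (v17,v1,v2) [-++] → (1.1375, -1.12179, 0.906863)–(1.1375, -1.12179, 0.925)  len=0.0181
  (v17,v2,v3) [-+-] → (1.1375, -1.12179, 0.925)–(1.1375, 0, 1.19324)  len=1.1534

Chained into 1 loop(s):
  loop 1: 8 segments, perimeter = 8.3137
Total perimeter = 8.314

loops=1 perimeter=8.314


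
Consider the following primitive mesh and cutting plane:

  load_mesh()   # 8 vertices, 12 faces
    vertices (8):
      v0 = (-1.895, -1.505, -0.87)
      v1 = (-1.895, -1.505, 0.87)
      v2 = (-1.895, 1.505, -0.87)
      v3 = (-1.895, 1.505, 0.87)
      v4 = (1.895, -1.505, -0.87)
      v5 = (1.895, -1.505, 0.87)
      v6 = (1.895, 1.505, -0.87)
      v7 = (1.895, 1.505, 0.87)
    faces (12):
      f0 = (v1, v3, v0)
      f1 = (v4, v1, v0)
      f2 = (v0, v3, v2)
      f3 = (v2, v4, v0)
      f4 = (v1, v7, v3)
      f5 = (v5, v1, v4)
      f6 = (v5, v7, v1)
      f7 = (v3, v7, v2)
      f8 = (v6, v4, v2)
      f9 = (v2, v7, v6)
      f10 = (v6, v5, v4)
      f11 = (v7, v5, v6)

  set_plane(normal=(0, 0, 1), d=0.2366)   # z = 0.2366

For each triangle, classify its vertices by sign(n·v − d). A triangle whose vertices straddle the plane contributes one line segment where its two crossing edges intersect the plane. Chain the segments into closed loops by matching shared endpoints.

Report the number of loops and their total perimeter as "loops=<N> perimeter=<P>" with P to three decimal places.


loops=1 perimeter=13.600

Straddling triangles (8 of 12):
  (v1,v3,v0) [++-] → (-1.895, 0.409291, 0.2366)–(-1.895, -1.505, 0.2366)  len=1.9143
  (v4,v1,v0) [-+-] → (-0.515353, -1.505, 0.2366)–(-1.895, -1.505, 0.2366)  len=1.3796
  (v0,v3,v2) [-+-] → (-1.895, 0.409291, 0.2366)–(-1.895, 1.505, 0.2366)  len=1.0957
  (v5,v1,v4) [++-] → (-0.515353, -1.505, 0.2366)–(1.895, -1.505, 0.2366)  len=2.4104
  (v3,v7,v2) [++-] → (0.515353, 1.505, 0.2366)–(-1.895, 1.505, 0.2366)  len=2.4104
  (v2,v7,v6) [-+-] → (0.515353, 1.505, 0.2366)–(1.895, 1.505, 0.2366)  len=1.3796
  (v6,v5,v4) [-+-] → (1.895, -0.409291, 0.2366)–(1.895, -1.505, 0.2366)  len=1.0957
  (v7,v5,v6) [++-] → (1.895, -0.409291, 0.2366)–(1.895, 1.505, 0.2366)  len=1.9143

Chained into 1 loop(s):
  loop 1: 8 segments, perimeter = 13.6000
Total perimeter = 13.600


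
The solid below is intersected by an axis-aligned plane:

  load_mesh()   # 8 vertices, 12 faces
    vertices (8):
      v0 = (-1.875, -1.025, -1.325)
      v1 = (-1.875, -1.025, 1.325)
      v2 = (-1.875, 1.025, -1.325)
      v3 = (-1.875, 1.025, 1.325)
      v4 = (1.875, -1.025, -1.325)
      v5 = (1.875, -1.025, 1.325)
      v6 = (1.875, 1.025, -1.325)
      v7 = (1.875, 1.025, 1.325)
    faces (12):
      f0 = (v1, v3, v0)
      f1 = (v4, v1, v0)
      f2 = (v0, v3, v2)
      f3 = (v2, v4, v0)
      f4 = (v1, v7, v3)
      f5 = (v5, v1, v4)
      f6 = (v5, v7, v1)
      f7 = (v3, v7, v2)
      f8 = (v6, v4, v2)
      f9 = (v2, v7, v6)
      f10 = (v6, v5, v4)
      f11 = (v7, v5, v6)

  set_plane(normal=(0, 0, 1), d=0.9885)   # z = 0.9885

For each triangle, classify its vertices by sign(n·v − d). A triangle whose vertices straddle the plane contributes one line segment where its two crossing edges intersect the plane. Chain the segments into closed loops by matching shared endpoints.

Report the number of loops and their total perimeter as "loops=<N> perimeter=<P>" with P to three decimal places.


loops=1 perimeter=11.600

Straddling triangles (8 of 12):
  (v1,v3,v0) [++-] → (-1.875, 0.764689, 0.9885)–(-1.875, -1.025, 0.9885)  len=1.7897
  (v4,v1,v0) [-+-] → (-1.39882, -1.025, 0.9885)–(-1.875, -1.025, 0.9885)  len=0.4762
  (v0,v3,v2) [-+-] → (-1.875, 0.764689, 0.9885)–(-1.875, 1.025, 0.9885)  len=0.2603
  (v5,v1,v4) [++-] → (-1.39882, -1.025, 0.9885)–(1.875, -1.025, 0.9885)  len=3.2738
  (v3,v7,v2) [++-] → (1.39882, 1.025, 0.9885)–(-1.875, 1.025, 0.9885)  len=3.2738
  (v2,v7,v6) [-+-] → (1.39882, 1.025, 0.9885)–(1.875, 1.025, 0.9885)  len=0.4762
  (v6,v5,v4) [-+-] → (1.875, -0.764689, 0.9885)–(1.875, -1.025, 0.9885)  len=0.2603
  (v7,v5,v6) [++-] → (1.875, -0.764689, 0.9885)–(1.875, 1.025, 0.9885)  len=1.7897

Chained into 1 loop(s):
  loop 1: 8 segments, perimeter = 11.6000
Total perimeter = 11.600


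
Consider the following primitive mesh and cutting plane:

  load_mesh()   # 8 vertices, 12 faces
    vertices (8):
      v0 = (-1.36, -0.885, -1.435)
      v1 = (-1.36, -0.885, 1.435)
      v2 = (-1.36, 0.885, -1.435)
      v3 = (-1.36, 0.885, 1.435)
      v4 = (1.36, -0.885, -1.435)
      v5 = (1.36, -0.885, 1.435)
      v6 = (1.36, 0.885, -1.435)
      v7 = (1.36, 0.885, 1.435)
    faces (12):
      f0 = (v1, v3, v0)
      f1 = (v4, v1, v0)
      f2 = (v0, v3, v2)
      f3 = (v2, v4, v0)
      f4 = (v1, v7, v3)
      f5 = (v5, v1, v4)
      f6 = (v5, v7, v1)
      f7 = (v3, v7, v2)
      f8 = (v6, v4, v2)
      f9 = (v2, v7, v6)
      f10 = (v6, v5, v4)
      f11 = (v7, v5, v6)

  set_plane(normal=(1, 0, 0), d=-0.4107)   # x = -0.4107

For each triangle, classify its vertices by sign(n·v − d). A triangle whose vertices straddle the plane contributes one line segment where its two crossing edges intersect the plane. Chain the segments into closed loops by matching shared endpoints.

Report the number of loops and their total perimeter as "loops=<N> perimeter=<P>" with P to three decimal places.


Straddling triangles (8 of 12):
  (v4,v1,v0) [+--] → (-0.4107, -0.885, 0.433349)–(-0.4107, -0.885, -1.435)  len=1.8683
  (v2,v4,v0) [-+-] → (-0.4107, 0.267257, -1.435)–(-0.4107, -0.885, -1.435)  len=1.1523
  (v1,v7,v3) [-+-] → (-0.4107, -0.267257, 1.435)–(-0.4107, 0.885, 1.435)  len=1.1523
  (v5,v1,v4) [+-+] → (-0.4107, -0.885, 1.435)–(-0.4107, -0.885, 0.433349)  len=1.0017
  (v5,v7,v1) [++-] → (-0.4107, -0.267257, 1.435)–(-0.4107, -0.885, 1.435)  len=0.6177
  (v3,v7,v2) [-+-] → (-0.4107, 0.885, 1.435)–(-0.4107, 0.885, -0.433349)  len=1.8683
  (v6,v4,v2) [++-] → (-0.4107, 0.267257, -1.435)–(-0.4107, 0.885, -1.435)  len=0.6177
  (v2,v7,v6) [-++] → (-0.4107, 0.885, -0.433349)–(-0.4107, 0.885, -1.435)  len=1.0017

Chained into 1 loop(s):
  loop 1: 8 segments, perimeter = 9.2800
Total perimeter = 9.280

loops=1 perimeter=9.280


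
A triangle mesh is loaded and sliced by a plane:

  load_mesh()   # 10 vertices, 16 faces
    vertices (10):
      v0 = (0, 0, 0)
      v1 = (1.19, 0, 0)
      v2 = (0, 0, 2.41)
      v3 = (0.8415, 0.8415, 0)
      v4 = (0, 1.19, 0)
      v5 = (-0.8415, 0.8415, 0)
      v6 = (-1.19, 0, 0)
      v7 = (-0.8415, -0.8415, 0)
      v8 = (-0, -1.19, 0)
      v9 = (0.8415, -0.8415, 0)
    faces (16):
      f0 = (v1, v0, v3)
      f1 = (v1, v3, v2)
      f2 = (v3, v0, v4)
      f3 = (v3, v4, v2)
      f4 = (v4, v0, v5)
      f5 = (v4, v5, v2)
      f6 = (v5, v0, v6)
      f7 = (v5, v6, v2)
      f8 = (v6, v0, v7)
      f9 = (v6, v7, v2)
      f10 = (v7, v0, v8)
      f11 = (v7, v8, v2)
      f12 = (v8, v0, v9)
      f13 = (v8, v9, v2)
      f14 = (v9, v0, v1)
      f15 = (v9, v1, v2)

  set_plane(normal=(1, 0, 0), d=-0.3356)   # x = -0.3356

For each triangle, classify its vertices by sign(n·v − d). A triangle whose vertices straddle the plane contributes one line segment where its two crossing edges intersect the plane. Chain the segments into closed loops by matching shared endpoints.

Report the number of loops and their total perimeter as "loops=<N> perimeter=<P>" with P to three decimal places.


loops=1 perimeter=6.210

Straddling triangles (8 of 16):
  (v4,v0,v5) [++-] → (-0.3356, 0.3356, 0)–(-0.3356, 1.05101, 0)  len=0.7154
  (v4,v5,v2) [+-+] → (-0.3356, 1.05101, 0)–(-0.3356, 0.3356, 1.44886)  len=1.6159
  (v5,v0,v6) [-+-] → (-0.3356, 0.3356, 0)–(-0.3356, 0, 0)  len=0.3356
  (v5,v6,v2) [--+] → (-0.3356, 0, 1.73034)–(-0.3356, 0.3356, 1.44886)  len=0.4380
  (v6,v0,v7) [-+-] → (-0.3356, 0, 0)–(-0.3356, -0.3356, 0)  len=0.3356
  (v6,v7,v2) [--+] → (-0.3356, -0.3356, 1.44886)–(-0.3356, 0, 1.73034)  len=0.4380
  (v7,v0,v8) [-++] → (-0.3356, -0.3356, 0)–(-0.3356, -1.05101, 0)  len=0.7154
  (v7,v8,v2) [-++] → (-0.3356, -1.05101, 0)–(-0.3356, -0.3356, 1.44886)  len=1.6159

Chained into 1 loop(s):
  loop 1: 8 segments, perimeter = 6.2098
Total perimeter = 6.210


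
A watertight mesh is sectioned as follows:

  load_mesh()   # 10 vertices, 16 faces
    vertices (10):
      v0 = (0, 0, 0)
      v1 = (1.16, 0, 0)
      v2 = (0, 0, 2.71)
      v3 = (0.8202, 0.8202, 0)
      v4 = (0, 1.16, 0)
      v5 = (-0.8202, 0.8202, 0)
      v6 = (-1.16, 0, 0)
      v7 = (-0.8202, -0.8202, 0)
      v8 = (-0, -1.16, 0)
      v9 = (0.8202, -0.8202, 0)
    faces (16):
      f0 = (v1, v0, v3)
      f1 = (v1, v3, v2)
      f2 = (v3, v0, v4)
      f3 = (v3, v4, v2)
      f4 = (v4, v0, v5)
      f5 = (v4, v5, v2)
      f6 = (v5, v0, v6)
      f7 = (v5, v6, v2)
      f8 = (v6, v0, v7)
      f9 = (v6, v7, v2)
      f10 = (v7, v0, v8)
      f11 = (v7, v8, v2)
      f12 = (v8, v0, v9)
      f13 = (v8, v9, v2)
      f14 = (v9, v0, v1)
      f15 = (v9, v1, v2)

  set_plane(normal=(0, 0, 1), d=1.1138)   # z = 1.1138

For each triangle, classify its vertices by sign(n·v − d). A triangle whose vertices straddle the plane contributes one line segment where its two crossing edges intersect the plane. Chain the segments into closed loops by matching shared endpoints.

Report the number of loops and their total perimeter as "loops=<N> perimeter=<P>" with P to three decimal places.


loops=1 perimeter=4.183

Straddling triangles (8 of 16):
  (v1,v3,v2) [--+] → (0.483101, 0.483101, 1.1138)–(0.683244, 0, 1.1138)  len=0.5229
  (v3,v4,v2) [--+] → (0, 0.683244, 1.1138)–(0.483101, 0.483101, 1.1138)  len=0.5229
  (v4,v5,v2) [--+] → (-0.483101, 0.483101, 1.1138)–(0, 0.683244, 1.1138)  len=0.5229
  (v5,v6,v2) [--+] → (-0.683244, 0, 1.1138)–(-0.483101, 0.483101, 1.1138)  len=0.5229
  (v6,v7,v2) [--+] → (-0.483101, -0.483101, 1.1138)–(-0.683244, 0, 1.1138)  len=0.5229
  (v7,v8,v2) [--+] → (0, -0.683244, 1.1138)–(-0.483101, -0.483101, 1.1138)  len=0.5229
  (v8,v9,v2) [--+] → (0.483101, -0.483101, 1.1138)–(0, -0.683244, 1.1138)  len=0.5229
  (v9,v1,v2) [--+] → (0.683244, 0, 1.1138)–(0.483101, -0.483101, 1.1138)  len=0.5229

Chained into 1 loop(s):
  loop 1: 8 segments, perimeter = 4.1833
Total perimeter = 4.183


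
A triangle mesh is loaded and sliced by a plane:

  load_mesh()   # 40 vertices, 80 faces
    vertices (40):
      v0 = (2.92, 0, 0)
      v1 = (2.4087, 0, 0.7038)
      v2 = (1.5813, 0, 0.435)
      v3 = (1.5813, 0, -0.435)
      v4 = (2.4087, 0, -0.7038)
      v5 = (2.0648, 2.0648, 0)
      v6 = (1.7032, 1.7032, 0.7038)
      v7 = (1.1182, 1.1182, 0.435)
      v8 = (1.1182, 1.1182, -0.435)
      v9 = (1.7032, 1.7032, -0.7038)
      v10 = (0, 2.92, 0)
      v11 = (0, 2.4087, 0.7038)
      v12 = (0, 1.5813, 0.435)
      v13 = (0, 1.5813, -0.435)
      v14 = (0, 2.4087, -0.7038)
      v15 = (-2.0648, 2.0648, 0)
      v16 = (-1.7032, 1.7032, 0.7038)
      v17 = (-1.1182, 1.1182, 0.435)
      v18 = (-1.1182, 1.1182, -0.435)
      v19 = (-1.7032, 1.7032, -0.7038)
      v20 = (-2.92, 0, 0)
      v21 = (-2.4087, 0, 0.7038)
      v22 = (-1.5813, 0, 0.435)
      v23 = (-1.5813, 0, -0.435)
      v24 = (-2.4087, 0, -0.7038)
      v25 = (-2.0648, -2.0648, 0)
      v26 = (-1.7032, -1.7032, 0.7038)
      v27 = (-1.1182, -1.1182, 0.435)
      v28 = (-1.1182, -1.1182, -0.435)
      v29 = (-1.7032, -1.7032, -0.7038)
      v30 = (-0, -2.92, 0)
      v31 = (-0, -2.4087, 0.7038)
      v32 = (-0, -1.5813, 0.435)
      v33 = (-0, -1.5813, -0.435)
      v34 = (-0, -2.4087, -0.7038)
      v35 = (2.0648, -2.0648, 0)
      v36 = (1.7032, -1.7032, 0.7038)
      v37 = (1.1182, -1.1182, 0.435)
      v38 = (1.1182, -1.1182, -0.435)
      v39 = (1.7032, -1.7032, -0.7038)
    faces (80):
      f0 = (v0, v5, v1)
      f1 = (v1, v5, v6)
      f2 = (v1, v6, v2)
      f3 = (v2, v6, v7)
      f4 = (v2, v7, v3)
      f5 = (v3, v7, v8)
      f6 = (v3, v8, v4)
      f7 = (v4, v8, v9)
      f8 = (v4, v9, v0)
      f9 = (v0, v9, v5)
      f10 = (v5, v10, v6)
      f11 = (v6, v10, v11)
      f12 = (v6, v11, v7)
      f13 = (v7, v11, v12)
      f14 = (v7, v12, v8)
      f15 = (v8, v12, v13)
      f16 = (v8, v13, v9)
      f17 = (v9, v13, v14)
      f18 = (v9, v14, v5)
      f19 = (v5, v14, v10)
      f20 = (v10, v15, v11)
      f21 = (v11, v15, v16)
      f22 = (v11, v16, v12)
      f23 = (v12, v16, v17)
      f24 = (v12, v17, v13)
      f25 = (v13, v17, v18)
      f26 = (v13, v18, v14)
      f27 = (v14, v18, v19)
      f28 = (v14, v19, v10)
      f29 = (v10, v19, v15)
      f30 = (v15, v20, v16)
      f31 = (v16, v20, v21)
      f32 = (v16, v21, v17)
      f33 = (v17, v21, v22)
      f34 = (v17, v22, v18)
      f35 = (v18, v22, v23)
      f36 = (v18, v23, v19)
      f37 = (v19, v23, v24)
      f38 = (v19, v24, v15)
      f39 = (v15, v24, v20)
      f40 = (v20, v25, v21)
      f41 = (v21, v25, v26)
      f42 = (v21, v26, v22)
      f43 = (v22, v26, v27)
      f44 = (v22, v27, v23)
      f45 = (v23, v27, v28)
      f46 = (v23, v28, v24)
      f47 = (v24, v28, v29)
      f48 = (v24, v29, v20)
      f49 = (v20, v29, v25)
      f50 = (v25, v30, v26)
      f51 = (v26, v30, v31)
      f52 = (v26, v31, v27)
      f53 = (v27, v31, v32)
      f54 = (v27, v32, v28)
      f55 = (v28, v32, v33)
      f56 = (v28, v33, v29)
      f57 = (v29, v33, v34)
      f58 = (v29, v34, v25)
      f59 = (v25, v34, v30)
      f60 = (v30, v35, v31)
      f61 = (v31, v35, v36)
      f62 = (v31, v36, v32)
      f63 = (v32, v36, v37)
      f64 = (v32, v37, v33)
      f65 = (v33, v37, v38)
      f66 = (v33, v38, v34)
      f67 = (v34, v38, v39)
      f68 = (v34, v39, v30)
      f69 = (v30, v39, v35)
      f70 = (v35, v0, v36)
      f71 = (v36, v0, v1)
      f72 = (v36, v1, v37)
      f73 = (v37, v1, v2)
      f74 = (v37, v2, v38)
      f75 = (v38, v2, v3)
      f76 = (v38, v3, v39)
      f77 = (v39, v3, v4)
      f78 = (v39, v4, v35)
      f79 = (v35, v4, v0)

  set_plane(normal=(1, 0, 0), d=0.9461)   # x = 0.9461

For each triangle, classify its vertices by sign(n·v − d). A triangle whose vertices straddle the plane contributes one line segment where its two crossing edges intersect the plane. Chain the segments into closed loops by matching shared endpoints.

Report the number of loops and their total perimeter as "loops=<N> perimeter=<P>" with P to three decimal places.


Straddling triangles (20 of 80):
  (v5,v10,v6) [+-+] → (0.9461, 2.52814, 0)–(0.9461, 2.24409, 0.390949)  len=0.4832
  (v6,v10,v11) [+--] → (0.9461, 2.24409, 0.390949)–(0.9461, 2.01681, 0.7038)  len=0.3867
  (v6,v11,v7) [+-+] → (0.9461, 2.01681, 0.7038)–(0.9461, 1.31682, 0.47637)  len=0.7360
  (v7,v11,v12) [+--] → (0.9461, 1.31682, 0.47637)–(0.9461, 1.18947, 0.435)  len=0.1339
  (v7,v12,v8) [+-+] → (0.9461, 1.18947, 0.435)–(0.9461, 1.18947, -0.3011)  len=0.7361
  (v8,v12,v13) [+--] → (0.9461, 1.18947, -0.3011)–(0.9461, 1.18947, -0.435)  len=0.1339
  (v8,v13,v9) [+-+] → (0.9461, 1.18947, -0.435)–(0.9461, 1.64901, -0.584314)  len=0.4832
  (v9,v13,v14) [+--] → (0.9461, 1.64901, -0.584314)–(0.9461, 2.01681, -0.7038)  len=0.3867
  (v9,v14,v5) [+-+] → (0.9461, 2.01681, -0.7038)–(0.9461, 2.25112, -0.381316)  len=0.3986
  (v5,v14,v10) [+--] → (0.9461, 2.25112, -0.381316)–(0.9461, 2.52814, 0)  len=0.4713
  (v30,v35,v31) [-+-] → (0.9461, -2.52814, 0)–(0.9461, -2.25112, 0.381316)  len=0.4713
  (v31,v35,v36) [-++] → (0.9461, -2.25112, 0.381316)–(0.9461, -2.01681, 0.7038)  len=0.3986
  (v31,v36,v32) [-+-] → (0.9461, -2.01681, 0.7038)–(0.9461, -1.64901, 0.584314)  len=0.3867
  (v32,v36,v37) [-++] → (0.9461, -1.64901, 0.584314)–(0.9461, -1.18947, 0.435)  len=0.4832
  (v32,v37,v33) [-+-] → (0.9461, -1.18947, 0.435)–(0.9461, -1.18947, 0.3011)  len=0.1339
  (v33,v37,v38) [-++] → (0.9461, -1.18947, 0.3011)–(0.9461, -1.18947, -0.435)  len=0.7361
  (v33,v38,v34) [-+-] → (0.9461, -1.18947, -0.435)–(0.9461, -1.31682, -0.47637)  len=0.1339
  (v34,v38,v39) [-++] → (0.9461, -1.31682, -0.47637)–(0.9461, -2.01681, -0.7038)  len=0.7360
  (v34,v39,v30) [-+-] → (0.9461, -2.01681, -0.7038)–(0.9461, -2.24409, -0.390949)  len=0.3867
  (v30,v39,v35) [-++] → (0.9461, -2.24409, -0.390949)–(0.9461, -2.52814, 0)  len=0.4832

Chained into 2 loop(s):
  loop 1: 10 segments, perimeter = 4.3497
  loop 2: 10 segments, perimeter = 4.3497
Total perimeter = 8.699

loops=2 perimeter=8.699


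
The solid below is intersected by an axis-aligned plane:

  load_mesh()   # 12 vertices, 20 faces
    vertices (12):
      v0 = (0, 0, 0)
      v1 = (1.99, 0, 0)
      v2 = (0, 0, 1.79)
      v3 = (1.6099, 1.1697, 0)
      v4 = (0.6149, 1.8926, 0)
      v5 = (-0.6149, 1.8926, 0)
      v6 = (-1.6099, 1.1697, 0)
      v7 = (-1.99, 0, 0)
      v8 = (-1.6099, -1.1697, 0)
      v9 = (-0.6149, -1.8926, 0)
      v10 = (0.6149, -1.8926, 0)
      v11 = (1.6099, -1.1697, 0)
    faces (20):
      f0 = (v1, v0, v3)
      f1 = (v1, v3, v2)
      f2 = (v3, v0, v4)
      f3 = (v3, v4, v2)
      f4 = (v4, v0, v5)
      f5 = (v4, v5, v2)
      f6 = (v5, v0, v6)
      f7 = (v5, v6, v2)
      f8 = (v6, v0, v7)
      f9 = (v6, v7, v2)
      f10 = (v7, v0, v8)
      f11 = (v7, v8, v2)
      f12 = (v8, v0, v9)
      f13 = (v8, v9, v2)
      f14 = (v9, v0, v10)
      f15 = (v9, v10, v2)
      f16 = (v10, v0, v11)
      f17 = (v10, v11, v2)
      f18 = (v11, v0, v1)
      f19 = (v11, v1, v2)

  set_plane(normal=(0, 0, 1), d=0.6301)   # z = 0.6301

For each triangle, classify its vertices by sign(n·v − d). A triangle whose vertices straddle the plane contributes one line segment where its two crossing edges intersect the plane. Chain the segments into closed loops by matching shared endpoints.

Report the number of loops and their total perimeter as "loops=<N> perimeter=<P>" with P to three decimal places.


loops=1 perimeter=7.969

Straddling triangles (10 of 20):
  (v1,v3,v2) [--+] → (1.0432, 0.757953, 0.6301)–(1.2895, 0, 0.6301)  len=0.7970
  (v3,v4,v2) [--+] → (0.398448, 1.22638, 0.6301)–(1.0432, 0.757953, 0.6301)  len=0.7969
  (v4,v5,v2) [--+] → (-0.398448, 1.22638, 0.6301)–(0.398448, 1.22638, 0.6301)  len=0.7969
  (v5,v6,v2) [--+] → (-1.0432, 0.757953, 0.6301)–(-0.398448, 1.22638, 0.6301)  len=0.7969
  (v6,v7,v2) [--+] → (-1.2895, 0, 0.6301)–(-1.0432, 0.757953, 0.6301)  len=0.7970
  (v7,v8,v2) [--+] → (-1.0432, -0.757953, 0.6301)–(-1.2895, 0, 0.6301)  len=0.7970
  (v8,v9,v2) [--+] → (-0.398448, -1.22638, 0.6301)–(-1.0432, -0.757953, 0.6301)  len=0.7969
  (v9,v10,v2) [--+] → (0.398448, -1.22638, 0.6301)–(-0.398448, -1.22638, 0.6301)  len=0.7969
  (v10,v11,v2) [--+] → (1.0432, -0.757953, 0.6301)–(0.398448, -1.22638, 0.6301)  len=0.7969
  (v11,v1,v2) [--+] → (1.2895, 0, 0.6301)–(1.0432, -0.757953, 0.6301)  len=0.7970

Chained into 1 loop(s):
  loop 1: 10 segments, perimeter = 7.9695
Total perimeter = 7.969


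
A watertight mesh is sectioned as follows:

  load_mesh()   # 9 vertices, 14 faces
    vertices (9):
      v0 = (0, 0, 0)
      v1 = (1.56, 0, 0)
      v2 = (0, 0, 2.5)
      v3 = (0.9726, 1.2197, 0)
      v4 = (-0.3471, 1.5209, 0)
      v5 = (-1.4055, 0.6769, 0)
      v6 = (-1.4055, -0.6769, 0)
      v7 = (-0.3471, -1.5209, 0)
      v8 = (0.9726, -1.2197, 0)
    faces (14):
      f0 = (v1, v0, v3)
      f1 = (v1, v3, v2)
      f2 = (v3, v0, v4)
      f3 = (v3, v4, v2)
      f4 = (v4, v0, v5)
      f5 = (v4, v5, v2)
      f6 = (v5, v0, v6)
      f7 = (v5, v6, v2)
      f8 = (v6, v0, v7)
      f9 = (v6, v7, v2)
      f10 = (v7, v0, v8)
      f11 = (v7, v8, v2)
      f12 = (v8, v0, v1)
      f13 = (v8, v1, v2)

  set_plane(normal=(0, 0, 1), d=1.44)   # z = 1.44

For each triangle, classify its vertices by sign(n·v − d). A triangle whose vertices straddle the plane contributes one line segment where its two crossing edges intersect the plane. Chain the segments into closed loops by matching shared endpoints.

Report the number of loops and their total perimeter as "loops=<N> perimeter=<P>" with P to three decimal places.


loops=1 perimeter=4.018

Straddling triangles (7 of 14):
  (v1,v3,v2) [--+] → (0.412382, 0.517153, 1.44)–(0.66144, 0, 1.44)  len=0.5740
  (v3,v4,v2) [--+] → (-0.14717, 0.644862, 1.44)–(0.412382, 0.517153, 1.44)  len=0.5739
  (v4,v5,v2) [--+] → (-0.595932, 0.287006, 1.44)–(-0.14717, 0.644862, 1.44)  len=0.5740
  (v5,v6,v2) [--+] → (-0.595932, -0.287006, 1.44)–(-0.595932, 0.287006, 1.44)  len=0.5740
  (v6,v7,v2) [--+] → (-0.14717, -0.644862, 1.44)–(-0.595932, -0.287006, 1.44)  len=0.5740
  (v7,v8,v2) [--+] → (0.412382, -0.517153, 1.44)–(-0.14717, -0.644862, 1.44)  len=0.5739
  (v8,v1,v2) [--+] → (0.66144, 0, 1.44)–(0.412382, -0.517153, 1.44)  len=0.5740

Chained into 1 loop(s):
  loop 1: 7 segments, perimeter = 4.0178
Total perimeter = 4.018


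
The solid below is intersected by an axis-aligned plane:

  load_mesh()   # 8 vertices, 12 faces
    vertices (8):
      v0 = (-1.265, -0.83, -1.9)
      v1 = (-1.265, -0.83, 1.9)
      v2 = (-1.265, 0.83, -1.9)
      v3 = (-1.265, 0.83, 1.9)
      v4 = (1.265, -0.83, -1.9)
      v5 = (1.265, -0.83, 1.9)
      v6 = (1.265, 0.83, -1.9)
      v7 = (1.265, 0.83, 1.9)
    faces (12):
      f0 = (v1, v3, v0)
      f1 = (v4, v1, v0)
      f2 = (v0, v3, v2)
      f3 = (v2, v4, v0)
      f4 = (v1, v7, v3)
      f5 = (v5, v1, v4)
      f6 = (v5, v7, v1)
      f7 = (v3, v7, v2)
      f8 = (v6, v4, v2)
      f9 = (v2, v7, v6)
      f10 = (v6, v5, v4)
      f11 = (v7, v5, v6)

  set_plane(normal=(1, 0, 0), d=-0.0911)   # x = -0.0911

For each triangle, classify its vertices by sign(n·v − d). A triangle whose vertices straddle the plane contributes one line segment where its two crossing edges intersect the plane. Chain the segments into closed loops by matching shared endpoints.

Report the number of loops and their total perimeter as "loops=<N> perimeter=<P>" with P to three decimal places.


loops=1 perimeter=10.920

Straddling triangles (8 of 12):
  (v4,v1,v0) [+--] → (-0.0911, -0.83, 0.13683)–(-0.0911, -0.83, -1.9)  len=2.0368
  (v2,v4,v0) [-+-] → (-0.0911, 0.0597731, -1.9)–(-0.0911, -0.83, -1.9)  len=0.8898
  (v1,v7,v3) [-+-] → (-0.0911, -0.0597731, 1.9)–(-0.0911, 0.83, 1.9)  len=0.8898
  (v5,v1,v4) [+-+] → (-0.0911, -0.83, 1.9)–(-0.0911, -0.83, 0.13683)  len=1.7632
  (v5,v7,v1) [++-] → (-0.0911, -0.0597731, 1.9)–(-0.0911, -0.83, 1.9)  len=0.7702
  (v3,v7,v2) [-+-] → (-0.0911, 0.83, 1.9)–(-0.0911, 0.83, -0.13683)  len=2.0368
  (v6,v4,v2) [++-] → (-0.0911, 0.0597731, -1.9)–(-0.0911, 0.83, -1.9)  len=0.7702
  (v2,v7,v6) [-++] → (-0.0911, 0.83, -0.13683)–(-0.0911, 0.83, -1.9)  len=1.7632

Chained into 1 loop(s):
  loop 1: 8 segments, perimeter = 10.9200
Total perimeter = 10.920


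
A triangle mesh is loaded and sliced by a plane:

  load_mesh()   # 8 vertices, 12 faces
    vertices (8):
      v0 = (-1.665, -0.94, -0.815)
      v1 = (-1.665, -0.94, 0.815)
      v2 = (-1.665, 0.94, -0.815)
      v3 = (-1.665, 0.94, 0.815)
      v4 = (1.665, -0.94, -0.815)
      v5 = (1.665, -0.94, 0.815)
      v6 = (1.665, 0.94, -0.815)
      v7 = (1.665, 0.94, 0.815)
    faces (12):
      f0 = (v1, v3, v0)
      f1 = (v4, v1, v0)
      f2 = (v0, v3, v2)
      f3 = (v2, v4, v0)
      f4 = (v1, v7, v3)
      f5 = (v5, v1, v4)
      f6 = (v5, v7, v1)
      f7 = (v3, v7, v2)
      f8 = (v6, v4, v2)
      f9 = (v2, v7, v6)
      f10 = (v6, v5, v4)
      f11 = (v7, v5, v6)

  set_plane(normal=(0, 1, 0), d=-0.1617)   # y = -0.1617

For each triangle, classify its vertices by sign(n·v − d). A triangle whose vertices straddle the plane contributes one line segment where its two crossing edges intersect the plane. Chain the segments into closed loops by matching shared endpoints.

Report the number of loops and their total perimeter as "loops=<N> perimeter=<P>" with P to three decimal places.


Straddling triangles (8 of 12):
  (v1,v3,v0) [-+-] → (-1.665, -0.1617, 0.815)–(-1.665, -0.1617, -0.140197)  len=0.9552
  (v0,v3,v2) [-++] → (-1.665, -0.1617, -0.140197)–(-1.665, -0.1617, -0.815)  len=0.6748
  (v2,v4,v0) [+--] → (0.286415, -0.1617, -0.815)–(-1.665, -0.1617, -0.815)  len=1.9514
  (v1,v7,v3) [-++] → (-0.286415, -0.1617, 0.815)–(-1.665, -0.1617, 0.815)  len=1.3786
  (v5,v7,v1) [-+-] → (1.665, -0.1617, 0.815)–(-0.286415, -0.1617, 0.815)  len=1.9514
  (v6,v4,v2) [+-+] → (1.665, -0.1617, -0.815)–(0.286415, -0.1617, -0.815)  len=1.3786
  (v6,v5,v4) [+--] → (1.665, -0.1617, 0.140197)–(1.665, -0.1617, -0.815)  len=0.9552
  (v7,v5,v6) [+-+] → (1.665, -0.1617, 0.815)–(1.665, -0.1617, 0.140197)  len=0.6748

Chained into 1 loop(s):
  loop 1: 8 segments, perimeter = 9.9200
Total perimeter = 9.920

loops=1 perimeter=9.920


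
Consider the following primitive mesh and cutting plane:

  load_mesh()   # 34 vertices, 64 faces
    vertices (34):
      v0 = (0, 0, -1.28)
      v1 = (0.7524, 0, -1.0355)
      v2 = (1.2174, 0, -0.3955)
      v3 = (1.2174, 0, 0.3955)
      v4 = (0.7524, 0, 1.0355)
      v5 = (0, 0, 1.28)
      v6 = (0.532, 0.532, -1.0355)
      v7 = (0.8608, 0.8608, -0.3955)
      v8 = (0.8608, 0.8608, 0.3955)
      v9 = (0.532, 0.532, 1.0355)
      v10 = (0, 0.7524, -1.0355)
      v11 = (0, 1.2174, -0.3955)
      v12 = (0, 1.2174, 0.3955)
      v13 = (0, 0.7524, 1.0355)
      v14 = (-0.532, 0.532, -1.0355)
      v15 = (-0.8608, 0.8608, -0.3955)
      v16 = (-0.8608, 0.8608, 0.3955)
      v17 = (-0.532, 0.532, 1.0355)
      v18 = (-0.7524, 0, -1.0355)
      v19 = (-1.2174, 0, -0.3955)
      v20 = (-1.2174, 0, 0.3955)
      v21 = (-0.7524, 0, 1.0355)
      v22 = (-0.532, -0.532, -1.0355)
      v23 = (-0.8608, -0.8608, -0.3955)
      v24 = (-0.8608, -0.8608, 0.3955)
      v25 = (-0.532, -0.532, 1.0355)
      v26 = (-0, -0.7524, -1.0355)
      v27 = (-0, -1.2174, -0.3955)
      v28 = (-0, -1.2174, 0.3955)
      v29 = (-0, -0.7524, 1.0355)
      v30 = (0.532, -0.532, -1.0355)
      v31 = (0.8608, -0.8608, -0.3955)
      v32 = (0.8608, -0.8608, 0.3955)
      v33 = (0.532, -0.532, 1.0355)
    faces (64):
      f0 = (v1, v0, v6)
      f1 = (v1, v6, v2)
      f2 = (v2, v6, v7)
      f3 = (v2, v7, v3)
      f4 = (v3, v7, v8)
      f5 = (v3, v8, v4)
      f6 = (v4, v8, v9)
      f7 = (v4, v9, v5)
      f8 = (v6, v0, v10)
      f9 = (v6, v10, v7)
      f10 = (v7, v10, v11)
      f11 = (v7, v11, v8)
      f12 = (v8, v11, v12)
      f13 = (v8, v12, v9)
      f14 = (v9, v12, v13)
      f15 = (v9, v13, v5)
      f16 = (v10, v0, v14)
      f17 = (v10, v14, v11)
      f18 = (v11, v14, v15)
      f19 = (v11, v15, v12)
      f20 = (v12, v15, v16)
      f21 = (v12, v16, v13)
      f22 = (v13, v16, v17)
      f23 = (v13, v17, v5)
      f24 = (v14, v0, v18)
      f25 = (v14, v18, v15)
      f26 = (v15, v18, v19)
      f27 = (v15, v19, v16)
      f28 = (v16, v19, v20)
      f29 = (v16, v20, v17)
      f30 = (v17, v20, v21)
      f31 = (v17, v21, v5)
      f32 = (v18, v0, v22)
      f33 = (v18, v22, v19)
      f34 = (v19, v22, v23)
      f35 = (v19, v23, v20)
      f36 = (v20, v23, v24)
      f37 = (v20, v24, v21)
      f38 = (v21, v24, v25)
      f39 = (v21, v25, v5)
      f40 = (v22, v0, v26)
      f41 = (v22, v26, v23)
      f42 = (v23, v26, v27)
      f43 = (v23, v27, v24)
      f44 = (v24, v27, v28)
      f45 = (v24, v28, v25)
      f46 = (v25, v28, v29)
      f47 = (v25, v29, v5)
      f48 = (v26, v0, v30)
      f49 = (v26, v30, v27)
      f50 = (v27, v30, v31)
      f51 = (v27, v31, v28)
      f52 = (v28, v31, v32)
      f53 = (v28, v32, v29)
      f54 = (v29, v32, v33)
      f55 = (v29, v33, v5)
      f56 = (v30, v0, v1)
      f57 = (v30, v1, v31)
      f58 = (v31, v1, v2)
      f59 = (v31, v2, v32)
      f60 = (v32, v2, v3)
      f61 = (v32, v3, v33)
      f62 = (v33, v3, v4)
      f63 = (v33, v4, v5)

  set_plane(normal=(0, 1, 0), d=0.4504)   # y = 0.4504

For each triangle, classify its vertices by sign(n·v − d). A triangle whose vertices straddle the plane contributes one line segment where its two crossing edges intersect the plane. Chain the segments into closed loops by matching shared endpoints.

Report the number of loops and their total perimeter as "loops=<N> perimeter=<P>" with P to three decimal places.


Straddling triangles (20 of 64):
  (v1,v0,v6) [--+] → (0.4504, 0.4504, -1.073)–(0.565806, 0.4504, -1.0355)  len=0.1213
  (v1,v6,v2) [-+-] → (0.565806, 0.4504, -1.0355)–(0.637129, 0.4504, -0.937335)  len=0.1213
  (v2,v6,v7) [-++] → (0.637129, 0.4504, -0.937335)–(1.03081, 0.4504, -0.3955)  len=0.6698
  (v2,v7,v3) [-+-] → (1.03081, 0.4504, -0.3955)–(1.03081, 0.4504, -0.0183783)  len=0.3771
  (v3,v7,v8) [-++] → (1.03081, 0.4504, -0.0183783)–(1.03081, 0.4504, 0.3955)  len=0.4139
  (v3,v8,v4) [-+-] → (1.03081, 0.4504, 0.3955)–(0.809119, 0.4504, 0.70063)  len=0.3772
  (v4,v8,v9) [-++] → (0.809119, 0.4504, 0.70063)–(0.565806, 0.4504, 1.0355)  len=0.4139
  (v4,v9,v5) [-+-] → (0.565806, 0.4504, 1.0355)–(0.4504, 0.4504, 1.073)  len=0.1213
  (v6,v0,v10) [+-+] → (0.4504, 0.4504, -1.073)–(0, 0.4504, -1.13364)  len=0.4545
  (v9,v13,v5) [++-] → (0, 0.4504, 1.13364)–(0.4504, 0.4504, 1.073)  len=0.4545
  (v10,v0,v14) [+-+] → (0, 0.4504, -1.13364)–(-0.4504, 0.4504, -1.073)  len=0.4545
  (v13,v17,v5) [++-] → (-0.4504, 0.4504, 1.073)–(0, 0.4504, 1.13364)  len=0.4545
  (v14,v0,v18) [+--] → (-0.4504, 0.4504, -1.073)–(-0.565806, 0.4504, -1.0355)  len=0.1213
  (v14,v18,v15) [+-+] → (-0.565806, 0.4504, -1.0355)–(-0.809119, 0.4504, -0.70063)  len=0.4139
  (v15,v18,v19) [+--] → (-0.809119, 0.4504, -0.70063)–(-1.03081, 0.4504, -0.3955)  len=0.3772
  (v15,v19,v16) [+-+] → (-1.03081, 0.4504, -0.3955)–(-1.03081, 0.4504, 0.0183783)  len=0.4139
  (v16,v19,v20) [+--] → (-1.03081, 0.4504, 0.0183783)–(-1.03081, 0.4504, 0.3955)  len=0.3771
  (v16,v20,v17) [+-+] → (-1.03081, 0.4504, 0.3955)–(-0.637129, 0.4504, 0.937335)  len=0.6698
  (v17,v20,v21) [+--] → (-0.637129, 0.4504, 0.937335)–(-0.565806, 0.4504, 1.0355)  len=0.1213
  (v17,v21,v5) [+--] → (-0.565806, 0.4504, 1.0355)–(-0.4504, 0.4504, 1.073)  len=0.1213

Chained into 1 loop(s):
  loop 1: 20 segments, perimeter = 7.0496
Total perimeter = 7.050

loops=1 perimeter=7.050
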